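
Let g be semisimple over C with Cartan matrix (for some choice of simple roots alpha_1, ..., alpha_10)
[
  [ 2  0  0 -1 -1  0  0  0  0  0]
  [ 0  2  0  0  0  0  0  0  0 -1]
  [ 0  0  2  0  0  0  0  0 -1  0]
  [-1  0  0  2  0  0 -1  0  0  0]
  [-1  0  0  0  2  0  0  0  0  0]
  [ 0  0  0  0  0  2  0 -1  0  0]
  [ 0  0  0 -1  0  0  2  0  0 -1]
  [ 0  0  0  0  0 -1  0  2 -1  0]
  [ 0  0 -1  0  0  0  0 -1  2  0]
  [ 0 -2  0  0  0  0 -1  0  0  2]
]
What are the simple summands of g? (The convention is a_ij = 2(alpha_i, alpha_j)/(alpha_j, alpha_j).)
A_4 ⊕ B_6

The diagram associated to this matrix has two connected components: the simple roots {alpha_3, alpha_6, alpha_8, alpha_9} form a chain of 4 nodes with single edges (A_4), and {alpha_1, alpha_2, alpha_4, alpha_5, alpha_7, alpha_10} form a chain of 6 nodes with a double edge at one end; the terminal node there is the unique short simple root (B_6). A semisimple Lie algebra decomposes uniquely as the direct sum of simple ideals, one per connected component of its Dynkin diagram, so g ≅ A_4 ⊕ B_6 (dimension 24 + 78 = 102).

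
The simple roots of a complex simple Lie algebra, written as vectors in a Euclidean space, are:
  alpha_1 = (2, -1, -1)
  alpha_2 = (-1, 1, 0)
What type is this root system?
G2

Compute the Cartan integers a_ij = 2(alpha_i, alpha_j)/(alpha_j, alpha_j); the resulting 2x2 Cartan matrix is
[[2, -3], [-1, 2]].
The roots have two lengths (squared-length ratio 3:1); the short ones are alpha_{2}. The associated Dynkin diagram is two nodes joined by a triple edge (G_2), so the type is G_2.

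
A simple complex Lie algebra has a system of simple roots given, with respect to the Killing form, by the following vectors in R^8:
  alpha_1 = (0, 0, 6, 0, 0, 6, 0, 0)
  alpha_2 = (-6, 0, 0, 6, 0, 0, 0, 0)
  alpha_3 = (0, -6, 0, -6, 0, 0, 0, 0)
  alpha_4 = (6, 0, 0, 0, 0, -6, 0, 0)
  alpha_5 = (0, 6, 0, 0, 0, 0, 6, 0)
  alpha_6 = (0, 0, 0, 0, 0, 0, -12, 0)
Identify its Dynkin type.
C_6

Compute the Cartan integers a_ij = 2(alpha_i, alpha_j)/(alpha_j, alpha_j); the resulting 6x6 Cartan matrix is
[[2, 0, 0, -1, 0, 0], [0, 2, -1, -1, 0, 0], [0, -1, 2, 0, -1, 0], [-1, -1, 0, 2, 0, 0], [0, 0, -1, 0, 2, -1], [0, 0, 0, 0, -2, 2]].
The roots have two lengths (squared-length ratio 2:1); the short ones are alpha_{1,2,3,4,5}. The associated Dynkin diagram is a chain of 6 nodes with a double edge at one end; the terminal node there is the unique long simple root (C_6), so the type is C_6 (the algebra sp(12)).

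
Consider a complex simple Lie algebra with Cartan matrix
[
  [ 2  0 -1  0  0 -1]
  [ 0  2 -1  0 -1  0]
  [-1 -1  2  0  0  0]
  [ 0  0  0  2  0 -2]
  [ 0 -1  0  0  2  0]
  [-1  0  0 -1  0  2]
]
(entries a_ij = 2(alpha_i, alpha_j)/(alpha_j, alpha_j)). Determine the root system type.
C_6

The matrix has rank 6 with 2's on the diagonal. Reading the off-diagonal entries as Dynkin edges (a single edge where a_ij = a_ji = -1; a double or triple edge where a_ij * a_ji = 2 or 3), the diagram is a chain of 6 nodes with a double edge at one end; the terminal node there is the unique long simple root (C_6). One simple-root ordering that puts it in standard form is (alpha_5, alpha_2, alpha_3, alpha_1, alpha_6, alpha_4). So the algebra is type C_6, i.e. sp(12).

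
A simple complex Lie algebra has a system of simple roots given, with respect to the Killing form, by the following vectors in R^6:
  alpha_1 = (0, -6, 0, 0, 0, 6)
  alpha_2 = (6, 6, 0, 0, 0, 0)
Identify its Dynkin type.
Compute the Cartan integers a_ij = 2(alpha_i, alpha_j)/(alpha_j, alpha_j); the resulting 2x2 Cartan matrix is
[[2, -1], [-1, 2]].
All simple roots have the same length, so the diagram is simply laced. The associated Dynkin diagram is a chain of 2 nodes with single edges (A_2), so the type is A_2 (the algebra sl(3)).

A_2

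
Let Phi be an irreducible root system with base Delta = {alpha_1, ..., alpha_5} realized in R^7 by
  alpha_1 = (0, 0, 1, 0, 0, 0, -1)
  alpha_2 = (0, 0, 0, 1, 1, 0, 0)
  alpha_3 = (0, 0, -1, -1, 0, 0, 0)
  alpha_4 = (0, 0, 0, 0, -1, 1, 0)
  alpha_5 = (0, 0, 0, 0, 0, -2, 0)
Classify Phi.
C5

Compute the Cartan integers a_ij = 2(alpha_i, alpha_j)/(alpha_j, alpha_j); the resulting 5x5 Cartan matrix is
[[2, 0, -1, 0, 0], [0, 2, -1, -1, 0], [-1, -1, 2, 0, 0], [0, -1, 0, 2, -1], [0, 0, 0, -2, 2]].
The roots have two lengths (squared-length ratio 2:1); the short ones are alpha_{1,2,3,4}. The associated Dynkin diagram is a chain of 5 nodes with a double edge at one end; the terminal node there is the unique long simple root (C_5), so the type is C_5 (the algebra sp(10)).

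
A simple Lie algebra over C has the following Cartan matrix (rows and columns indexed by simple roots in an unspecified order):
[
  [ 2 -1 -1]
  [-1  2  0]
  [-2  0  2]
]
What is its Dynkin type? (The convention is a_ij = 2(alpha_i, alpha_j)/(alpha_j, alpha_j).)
C_3 (sp(6))

The matrix has rank 3 with 2's on the diagonal. Reading the off-diagonal entries as Dynkin edges (a single edge where a_ij = a_ji = -1; a double or triple edge where a_ij * a_ji = 2 or 3), the diagram is a chain of 3 nodes with a double edge at one end; the terminal node there is the unique long simple root (C_3). One simple-root ordering that puts it in standard form is (alpha_2, alpha_1, alpha_3). So the algebra is type C_3, i.e. sp(6).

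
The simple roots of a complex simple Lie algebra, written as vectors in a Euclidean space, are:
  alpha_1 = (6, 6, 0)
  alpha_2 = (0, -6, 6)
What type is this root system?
Compute the Cartan integers a_ij = 2(alpha_i, alpha_j)/(alpha_j, alpha_j); the resulting 2x2 Cartan matrix is
[[2, -1], [-1, 2]].
All simple roots have the same length, so the diagram is simply laced. The associated Dynkin diagram is a chain of 2 nodes with single edges (A_2), so the type is A_2 (the algebra sl(3)).

A_2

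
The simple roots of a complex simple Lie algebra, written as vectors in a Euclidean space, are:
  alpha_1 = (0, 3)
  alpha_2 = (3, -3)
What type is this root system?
Compute the Cartan integers a_ij = 2(alpha_i, alpha_j)/(alpha_j, alpha_j); the resulting 2x2 Cartan matrix is
[[2, -1], [-2, 2]].
The roots have two lengths (squared-length ratio 2:1); the short ones are alpha_{1}. The associated Dynkin diagram is a chain of 2 nodes with a double edge at one end; the terminal node there is the unique short simple root (B_2), so the type is B_2 (the algebra so(5)).

B_2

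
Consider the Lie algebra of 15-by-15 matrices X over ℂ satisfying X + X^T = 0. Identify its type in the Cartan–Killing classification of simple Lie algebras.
This is so(15) with 15 odd, which has dimension 15(15-1)/2 = 105 and rank (15-1)/2 = 7. In the classification of classical Lie algebras, the orthogonal algebra so(2n+1) in an odd number of variables has type B_n; here n = 7, so the Dynkin diagram is a chain of 7 nodes with a double edge at one end; the terminal node there is the unique short simple root (B_7). Hence the type is B_7.

B_7 (so(15))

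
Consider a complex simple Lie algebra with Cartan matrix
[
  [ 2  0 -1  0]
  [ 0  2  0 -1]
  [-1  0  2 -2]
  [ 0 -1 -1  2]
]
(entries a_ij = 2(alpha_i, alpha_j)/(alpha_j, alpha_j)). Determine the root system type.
F_4

The matrix has rank 4 with 2's on the diagonal. Reading the off-diagonal entries as Dynkin edges (a single edge where a_ij = a_ji = -1; a double or triple edge where a_ij * a_ji = 2 or 3), the diagram is a chain of 4 nodes with a double edge between the middle two (F_4). One simple-root ordering that puts it in standard form is (alpha_1, alpha_3, alpha_4, alpha_2). So the algebra is type F_4.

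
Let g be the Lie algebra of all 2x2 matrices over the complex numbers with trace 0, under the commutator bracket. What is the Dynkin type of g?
A_1

This is sl(2), which has dimension 2^2 - 1 = 3 and rank 2 - 1 = 1 (a Cartan subalgebra is the diagonal traceless matrices). In the classification of classical Lie algebras, the special linear algebra sl(n+1) has type A_n; here n = 1, so the Dynkin diagram is a chain of 1 nodes with single edges (A_1). Hence the type is A_1.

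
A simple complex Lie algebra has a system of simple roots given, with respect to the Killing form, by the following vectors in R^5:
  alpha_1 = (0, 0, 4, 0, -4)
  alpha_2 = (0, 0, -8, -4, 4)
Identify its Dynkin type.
Compute the Cartan integers a_ij = 2(alpha_i, alpha_j)/(alpha_j, alpha_j); the resulting 2x2 Cartan matrix is
[[2, -1], [-3, 2]].
The roots have two lengths (squared-length ratio 3:1); the short ones are alpha_{1}. The associated Dynkin diagram is two nodes joined by a triple edge (G_2), so the type is G_2.

type G_2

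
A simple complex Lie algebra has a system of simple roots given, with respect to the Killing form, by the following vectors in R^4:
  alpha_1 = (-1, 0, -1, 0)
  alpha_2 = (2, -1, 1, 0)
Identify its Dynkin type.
Compute the Cartan integers a_ij = 2(alpha_i, alpha_j)/(alpha_j, alpha_j); the resulting 2x2 Cartan matrix is
[[2, -1], [-3, 2]].
The roots have two lengths (squared-length ratio 3:1); the short ones are alpha_{1}. The associated Dynkin diagram is two nodes joined by a triple edge (G_2), so the type is G_2.

G_2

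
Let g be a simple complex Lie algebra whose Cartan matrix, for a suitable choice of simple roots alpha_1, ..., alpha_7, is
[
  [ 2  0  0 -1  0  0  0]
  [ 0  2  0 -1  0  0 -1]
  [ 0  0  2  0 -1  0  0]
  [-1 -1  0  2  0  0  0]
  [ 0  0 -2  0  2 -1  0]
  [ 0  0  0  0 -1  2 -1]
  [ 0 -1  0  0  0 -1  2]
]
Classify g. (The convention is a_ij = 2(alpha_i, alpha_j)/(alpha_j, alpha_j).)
B_7

The matrix has rank 7 with 2's on the diagonal. Reading the off-diagonal entries as Dynkin edges (a single edge where a_ij = a_ji = -1; a double or triple edge where a_ij * a_ji = 2 or 3), the diagram is a chain of 7 nodes with a double edge at one end; the terminal node there is the unique short simple root (B_7). One simple-root ordering that puts it in standard form is (alpha_1, alpha_4, alpha_2, alpha_7, alpha_6, alpha_5, alpha_3). So the algebra is type B_7, i.e. so(15).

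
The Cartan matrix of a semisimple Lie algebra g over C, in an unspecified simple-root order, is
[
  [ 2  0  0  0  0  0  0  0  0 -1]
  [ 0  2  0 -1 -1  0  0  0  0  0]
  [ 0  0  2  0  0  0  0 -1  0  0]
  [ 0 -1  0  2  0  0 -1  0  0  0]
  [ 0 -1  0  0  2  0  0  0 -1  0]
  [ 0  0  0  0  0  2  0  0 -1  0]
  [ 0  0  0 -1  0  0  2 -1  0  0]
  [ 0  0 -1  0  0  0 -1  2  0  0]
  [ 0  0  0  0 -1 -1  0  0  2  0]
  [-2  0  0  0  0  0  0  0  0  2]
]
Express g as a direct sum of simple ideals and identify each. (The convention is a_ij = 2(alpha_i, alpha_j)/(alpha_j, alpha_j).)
type A_8 + type B_2

The diagram associated to this matrix has two connected components: the simple roots {alpha_2, alpha_3, alpha_4, alpha_5, alpha_6, alpha_7, alpha_8, alpha_9} form a chain of 8 nodes with single edges (A_8), and {alpha_1, alpha_10} form a chain of 2 nodes with a double edge at one end; the terminal node there is the unique short simple root (B_2). A semisimple Lie algebra decomposes uniquely as the direct sum of simple ideals, one per connected component of its Dynkin diagram, so g ≅ A_8 ⊕ B_2 (dimension 80 + 10 = 90).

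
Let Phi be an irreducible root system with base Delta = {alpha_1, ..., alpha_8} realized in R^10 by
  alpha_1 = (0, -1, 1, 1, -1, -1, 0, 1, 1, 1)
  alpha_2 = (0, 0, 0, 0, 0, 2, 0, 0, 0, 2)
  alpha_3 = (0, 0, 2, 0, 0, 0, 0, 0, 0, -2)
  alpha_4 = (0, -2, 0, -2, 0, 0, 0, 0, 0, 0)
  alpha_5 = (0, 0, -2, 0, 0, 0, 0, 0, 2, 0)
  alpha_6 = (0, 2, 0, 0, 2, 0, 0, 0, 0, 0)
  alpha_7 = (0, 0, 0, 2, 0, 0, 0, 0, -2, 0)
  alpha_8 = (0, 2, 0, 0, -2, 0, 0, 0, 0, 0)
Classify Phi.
type E_8

Compute the Cartan integers a_ij = 2(alpha_i, alpha_j)/(alpha_j, alpha_j); the resulting 8x8 Cartan matrix is
[[2, 0, 0, 0, 0, -1, 0, 0], [0, 2, -1, 0, 0, 0, 0, 0], [0, -1, 2, 0, -1, 0, 0, 0], [0, 0, 0, 2, 0, -1, -1, -1], [0, 0, -1, 0, 2, 0, -1, 0], [-1, 0, 0, -1, 0, 2, 0, 0], [0, 0, 0, -1, -1, 0, 2, 0], [0, 0, 0, -1, 0, 0, 0, 2]].
All simple roots have the same length, so the diagram is simply laced. The associated Dynkin diagram is a chain of 7 nodes with one extra node attached to the third node from one end (E_8), so the type is E_8.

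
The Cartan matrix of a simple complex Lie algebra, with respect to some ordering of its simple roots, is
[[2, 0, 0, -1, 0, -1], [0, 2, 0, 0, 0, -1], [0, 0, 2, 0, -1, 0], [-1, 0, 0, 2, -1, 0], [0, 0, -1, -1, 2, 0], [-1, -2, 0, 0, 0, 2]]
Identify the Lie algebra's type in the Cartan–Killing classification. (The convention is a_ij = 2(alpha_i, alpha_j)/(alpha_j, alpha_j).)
The matrix has rank 6 with 2's on the diagonal. Reading the off-diagonal entries as Dynkin edges (a single edge where a_ij = a_ji = -1; a double or triple edge where a_ij * a_ji = 2 or 3), the diagram is a chain of 6 nodes with a double edge at one end; the terminal node there is the unique short simple root (B_6). One simple-root ordering that puts it in standard form is (alpha_3, alpha_5, alpha_4, alpha_1, alpha_6, alpha_2). So the algebra is type B_6, i.e. so(13).

B_6 (so(13))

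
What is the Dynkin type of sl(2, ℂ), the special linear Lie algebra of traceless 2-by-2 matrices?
This is sl(2), which has dimension 2^2 - 1 = 3 and rank 2 - 1 = 1 (a Cartan subalgebra is the diagonal traceless matrices). In the classification of classical Lie algebras, the special linear algebra sl(n+1) has type A_n; here n = 1, so the Dynkin diagram is a chain of 1 nodes with single edges (A_1). Hence the type is A_1.

type A_1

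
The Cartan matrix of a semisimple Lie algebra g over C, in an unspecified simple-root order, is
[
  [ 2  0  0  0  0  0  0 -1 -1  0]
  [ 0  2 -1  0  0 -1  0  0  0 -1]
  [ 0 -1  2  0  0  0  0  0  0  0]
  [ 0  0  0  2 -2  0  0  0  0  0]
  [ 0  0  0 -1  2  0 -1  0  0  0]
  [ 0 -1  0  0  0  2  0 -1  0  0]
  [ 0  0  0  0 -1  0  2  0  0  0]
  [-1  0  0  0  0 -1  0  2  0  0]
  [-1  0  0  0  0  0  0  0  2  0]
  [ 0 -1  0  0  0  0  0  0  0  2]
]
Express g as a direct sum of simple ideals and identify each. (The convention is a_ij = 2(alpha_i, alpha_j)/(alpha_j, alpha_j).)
C_3 + D_7

The diagram associated to this matrix has two connected components: the simple roots {alpha_4, alpha_5, alpha_7} form a chain of 3 nodes with a double edge at one end; the terminal node there is the unique long simple root (C_3), and {alpha_1, alpha_2, alpha_3, alpha_6, alpha_8, alpha_9, alpha_10} form a chain of 5 nodes with a fork of two nodes at one end (D_7). A semisimple Lie algebra decomposes uniquely as the direct sum of simple ideals, one per connected component of its Dynkin diagram, so g ≅ C_3 ⊕ D_7 (dimension 21 + 91 = 112).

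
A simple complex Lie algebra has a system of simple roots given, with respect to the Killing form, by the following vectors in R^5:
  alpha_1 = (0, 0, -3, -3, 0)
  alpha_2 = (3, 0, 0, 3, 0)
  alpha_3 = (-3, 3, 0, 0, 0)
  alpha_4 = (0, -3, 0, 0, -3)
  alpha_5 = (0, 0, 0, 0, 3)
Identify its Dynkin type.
B_5

Compute the Cartan integers a_ij = 2(alpha_i, alpha_j)/(alpha_j, alpha_j); the resulting 5x5 Cartan matrix is
[[2, -1, 0, 0, 0], [-1, 2, -1, 0, 0], [0, -1, 2, -1, 0], [0, 0, -1, 2, -2], [0, 0, 0, -1, 2]].
The roots have two lengths (squared-length ratio 2:1); the short ones are alpha_{5}. The associated Dynkin diagram is a chain of 5 nodes with a double edge at one end; the terminal node there is the unique short simple root (B_5), so the type is B_5 (the algebra so(11)).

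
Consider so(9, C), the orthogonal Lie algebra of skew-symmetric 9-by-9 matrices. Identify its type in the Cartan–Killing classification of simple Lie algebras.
This is so(9) with 9 odd, which has dimension 9(9-1)/2 = 36 and rank (9-1)/2 = 4. In the classification of classical Lie algebras, the orthogonal algebra so(2n+1) in an odd number of variables has type B_n; here n = 4, so the Dynkin diagram is a chain of 4 nodes with a double edge at one end; the terminal node there is the unique short simple root (B_4). Hence the type is B_4.

B4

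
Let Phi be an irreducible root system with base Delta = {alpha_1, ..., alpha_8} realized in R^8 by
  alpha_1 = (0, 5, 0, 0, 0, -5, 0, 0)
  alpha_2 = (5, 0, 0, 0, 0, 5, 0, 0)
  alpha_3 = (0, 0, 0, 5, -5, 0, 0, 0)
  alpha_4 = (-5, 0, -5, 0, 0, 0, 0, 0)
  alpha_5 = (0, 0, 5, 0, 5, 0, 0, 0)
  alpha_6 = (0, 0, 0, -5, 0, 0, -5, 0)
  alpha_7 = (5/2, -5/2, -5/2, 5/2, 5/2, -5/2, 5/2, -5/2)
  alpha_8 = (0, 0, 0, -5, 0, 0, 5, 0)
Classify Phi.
Compute the Cartan integers a_ij = 2(alpha_i, alpha_j)/(alpha_j, alpha_j); the resulting 8x8 Cartan matrix is
[[2, -1, 0, 0, 0, 0, 0, 0], [-1, 2, 0, -1, 0, 0, 0, 0], [0, 0, 2, 0, -1, -1, 0, -1], [0, -1, 0, 2, -1, 0, 0, 0], [0, 0, -1, -1, 2, 0, 0, 0], [0, 0, -1, 0, 0, 2, -1, 0], [0, 0, 0, 0, 0, -1, 2, 0], [0, 0, -1, 0, 0, 0, 0, 2]].
All simple roots have the same length, so the diagram is simply laced. The associated Dynkin diagram is a chain of 7 nodes with one extra node attached to the third node from one end (E_8), so the type is E_8.

type E_8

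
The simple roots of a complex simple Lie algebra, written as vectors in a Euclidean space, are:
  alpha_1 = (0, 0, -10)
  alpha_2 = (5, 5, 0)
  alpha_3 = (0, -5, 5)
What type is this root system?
Compute the Cartan integers a_ij = 2(alpha_i, alpha_j)/(alpha_j, alpha_j); the resulting 3x3 Cartan matrix is
[[2, 0, -2], [0, 2, -1], [-1, -1, 2]].
The roots have two lengths (squared-length ratio 2:1); the short ones are alpha_{2,3}. The associated Dynkin diagram is a chain of 3 nodes with a double edge at one end; the terminal node there is the unique long simple root (C_3), so the type is C_3 (the algebra sp(6)).

C3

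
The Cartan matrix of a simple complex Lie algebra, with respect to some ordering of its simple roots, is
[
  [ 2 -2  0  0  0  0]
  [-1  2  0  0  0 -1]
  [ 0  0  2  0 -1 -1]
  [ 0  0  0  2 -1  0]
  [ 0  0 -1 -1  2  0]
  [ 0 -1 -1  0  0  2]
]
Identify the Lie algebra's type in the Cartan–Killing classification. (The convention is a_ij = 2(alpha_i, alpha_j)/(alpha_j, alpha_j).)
The matrix has rank 6 with 2's on the diagonal. Reading the off-diagonal entries as Dynkin edges (a single edge where a_ij = a_ji = -1; a double or triple edge where a_ij * a_ji = 2 or 3), the diagram is a chain of 6 nodes with a double edge at one end; the terminal node there is the unique long simple root (C_6). One simple-root ordering that puts it in standard form is (alpha_4, alpha_5, alpha_3, alpha_6, alpha_2, alpha_1). So the algebra is type C_6, i.e. sp(12).

C_6 (sp(12))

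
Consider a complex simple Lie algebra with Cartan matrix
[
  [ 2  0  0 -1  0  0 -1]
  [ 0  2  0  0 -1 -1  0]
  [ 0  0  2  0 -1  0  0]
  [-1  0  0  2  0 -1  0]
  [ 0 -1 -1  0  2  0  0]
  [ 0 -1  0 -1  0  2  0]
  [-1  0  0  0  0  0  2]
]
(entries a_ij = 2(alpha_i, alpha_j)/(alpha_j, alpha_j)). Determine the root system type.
The matrix has rank 7 with 2's on the diagonal. Reading the off-diagonal entries as Dynkin edges (a single edge where a_ij = a_ji = -1; a double or triple edge where a_ij * a_ji = 2 or 3), the diagram is a chain of 7 nodes with single edges (A_7). One simple-root ordering that puts it in standard form is (alpha_3, alpha_5, alpha_2, alpha_6, alpha_4, alpha_1, alpha_7). So the algebra is type A_7, i.e. sl(8).

type A_7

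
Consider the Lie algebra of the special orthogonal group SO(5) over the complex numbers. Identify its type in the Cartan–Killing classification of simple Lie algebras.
B_2 (so(5))

This is so(5) with 5 odd, which has dimension 5(5-1)/2 = 10 and rank (5-1)/2 = 2. In the classification of classical Lie algebras, the orthogonal algebra so(2n+1) in an odd number of variables has type B_n; here n = 2, so the Dynkin diagram is a chain of 2 nodes with a double edge at one end; the terminal node there is the unique short simple root (B_2). Hence the type is B_2.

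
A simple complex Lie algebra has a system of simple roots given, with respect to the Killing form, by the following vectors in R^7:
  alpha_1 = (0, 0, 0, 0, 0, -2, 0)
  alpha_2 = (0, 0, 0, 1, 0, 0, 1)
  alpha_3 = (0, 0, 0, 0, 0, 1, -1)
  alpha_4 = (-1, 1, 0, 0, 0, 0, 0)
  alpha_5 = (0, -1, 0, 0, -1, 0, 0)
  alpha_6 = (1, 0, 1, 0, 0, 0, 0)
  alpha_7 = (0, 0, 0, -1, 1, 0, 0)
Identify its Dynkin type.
C7

Compute the Cartan integers a_ij = 2(alpha_i, alpha_j)/(alpha_j, alpha_j); the resulting 7x7 Cartan matrix is
[[2, 0, -2, 0, 0, 0, 0], [0, 2, -1, 0, 0, 0, -1], [-1, -1, 2, 0, 0, 0, 0], [0, 0, 0, 2, -1, -1, 0], [0, 0, 0, -1, 2, 0, -1], [0, 0, 0, -1, 0, 2, 0], [0, -1, 0, 0, -1, 0, 2]].
The roots have two lengths (squared-length ratio 2:1); the short ones are alpha_{2,3,4,5,6,7}. The associated Dynkin diagram is a chain of 7 nodes with a double edge at one end; the terminal node there is the unique long simple root (C_7), so the type is C_7 (the algebra sp(14)).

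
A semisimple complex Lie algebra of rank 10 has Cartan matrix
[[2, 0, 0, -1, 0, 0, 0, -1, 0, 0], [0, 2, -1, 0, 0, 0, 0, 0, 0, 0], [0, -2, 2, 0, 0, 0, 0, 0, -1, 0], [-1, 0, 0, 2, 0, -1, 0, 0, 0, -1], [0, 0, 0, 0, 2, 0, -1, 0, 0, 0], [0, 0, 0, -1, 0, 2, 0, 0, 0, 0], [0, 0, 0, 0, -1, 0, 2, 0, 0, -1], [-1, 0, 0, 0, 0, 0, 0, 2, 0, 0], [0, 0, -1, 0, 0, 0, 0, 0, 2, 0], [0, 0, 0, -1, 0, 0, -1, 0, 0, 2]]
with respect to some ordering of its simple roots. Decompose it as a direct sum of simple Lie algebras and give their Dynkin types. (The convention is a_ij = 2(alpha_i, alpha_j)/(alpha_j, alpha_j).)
B_3 (so(7)) + E_7

The diagram associated to this matrix has two connected components: the simple roots {alpha_2, alpha_3, alpha_9} form a chain of 3 nodes with a double edge at one end; the terminal node there is the unique short simple root (B_3), and {alpha_1, alpha_4, alpha_5, alpha_6, alpha_7, alpha_8, alpha_10} form a chain of 6 nodes with one extra node attached to the third node from one end (E_7). A semisimple Lie algebra decomposes uniquely as the direct sum of simple ideals, one per connected component of its Dynkin diagram, so g ≅ B_3 ⊕ E_7 (dimension 21 + 133 = 154).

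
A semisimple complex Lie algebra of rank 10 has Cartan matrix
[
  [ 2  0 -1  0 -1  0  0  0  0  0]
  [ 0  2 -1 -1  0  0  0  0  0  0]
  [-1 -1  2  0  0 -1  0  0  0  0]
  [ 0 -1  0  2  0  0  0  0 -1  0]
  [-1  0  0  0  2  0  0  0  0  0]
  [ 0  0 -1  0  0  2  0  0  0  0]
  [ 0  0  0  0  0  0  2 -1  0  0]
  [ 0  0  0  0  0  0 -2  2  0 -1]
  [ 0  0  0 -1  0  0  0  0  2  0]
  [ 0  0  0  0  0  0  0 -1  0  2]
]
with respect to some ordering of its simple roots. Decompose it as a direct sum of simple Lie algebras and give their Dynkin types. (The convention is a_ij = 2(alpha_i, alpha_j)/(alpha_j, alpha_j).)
The diagram associated to this matrix has two connected components: the simple roots {alpha_7, alpha_8, alpha_10} form a chain of 3 nodes with a double edge at one end; the terminal node there is the unique short simple root (B_3), and {alpha_1, alpha_2, alpha_3, alpha_4, alpha_5, alpha_6, alpha_9} form a chain of 6 nodes with one extra node attached to the third node from one end (E_7). A semisimple Lie algebra decomposes uniquely as the direct sum of simple ideals, one per connected component of its Dynkin diagram, so g ≅ B_3 ⊕ E_7 (dimension 21 + 133 = 154).

B_3 + E_7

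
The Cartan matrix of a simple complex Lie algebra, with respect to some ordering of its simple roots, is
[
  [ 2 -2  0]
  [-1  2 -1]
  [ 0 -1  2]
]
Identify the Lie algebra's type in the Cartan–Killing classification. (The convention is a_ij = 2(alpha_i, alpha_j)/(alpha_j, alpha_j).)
The matrix has rank 3 with 2's on the diagonal. Reading the off-diagonal entries as Dynkin edges (a single edge where a_ij = a_ji = -1; a double or triple edge where a_ij * a_ji = 2 or 3), the diagram is a chain of 3 nodes with a double edge at one end; the terminal node there is the unique long simple root (C_3). One simple-root ordering that puts it in standard form is (alpha_3, alpha_2, alpha_1). So the algebra is type C_3, i.e. sp(6).

type C_3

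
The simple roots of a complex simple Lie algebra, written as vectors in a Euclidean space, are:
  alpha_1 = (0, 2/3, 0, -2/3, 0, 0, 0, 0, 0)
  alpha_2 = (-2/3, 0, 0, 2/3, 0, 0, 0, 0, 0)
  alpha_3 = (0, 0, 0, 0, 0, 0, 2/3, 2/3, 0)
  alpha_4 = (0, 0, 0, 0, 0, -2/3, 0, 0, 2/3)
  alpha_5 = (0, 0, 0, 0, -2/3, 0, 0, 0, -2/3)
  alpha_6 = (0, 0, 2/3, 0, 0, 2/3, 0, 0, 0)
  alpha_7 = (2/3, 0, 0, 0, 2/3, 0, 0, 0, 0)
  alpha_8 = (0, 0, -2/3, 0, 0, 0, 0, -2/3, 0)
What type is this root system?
Compute the Cartan integers a_ij = 2(alpha_i, alpha_j)/(alpha_j, alpha_j); the resulting 8x8 Cartan matrix is
[[2, -1, 0, 0, 0, 0, 0, 0], [-1, 2, 0, 0, 0, 0, -1, 0], [0, 0, 2, 0, 0, 0, 0, -1], [0, 0, 0, 2, -1, -1, 0, 0], [0, 0, 0, -1, 2, 0, -1, 0], [0, 0, 0, -1, 0, 2, 0, -1], [0, -1, 0, 0, -1, 0, 2, 0], [0, 0, -1, 0, 0, -1, 0, 2]].
All simple roots have the same length, so the diagram is simply laced. The associated Dynkin diagram is a chain of 8 nodes with single edges (A_8), so the type is A_8 (the algebra sl(9)).

A_8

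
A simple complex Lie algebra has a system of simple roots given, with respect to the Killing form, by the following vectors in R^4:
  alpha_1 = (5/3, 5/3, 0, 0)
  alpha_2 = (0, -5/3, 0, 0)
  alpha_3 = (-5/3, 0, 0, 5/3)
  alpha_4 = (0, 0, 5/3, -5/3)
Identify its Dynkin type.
type B_4

Compute the Cartan integers a_ij = 2(alpha_i, alpha_j)/(alpha_j, alpha_j); the resulting 4x4 Cartan matrix is
[[2, -2, -1, 0], [-1, 2, 0, 0], [-1, 0, 2, -1], [0, 0, -1, 2]].
The roots have two lengths (squared-length ratio 2:1); the short ones are alpha_{2}. The associated Dynkin diagram is a chain of 4 nodes with a double edge at one end; the terminal node there is the unique short simple root (B_4), so the type is B_4 (the algebra so(9)).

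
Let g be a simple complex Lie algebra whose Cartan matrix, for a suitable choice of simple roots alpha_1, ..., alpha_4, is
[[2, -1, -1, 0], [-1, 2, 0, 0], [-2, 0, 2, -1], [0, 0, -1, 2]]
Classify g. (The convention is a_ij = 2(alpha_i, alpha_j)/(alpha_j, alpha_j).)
type F_4

The matrix has rank 4 with 2's on the diagonal. Reading the off-diagonal entries as Dynkin edges (a single edge where a_ij = a_ji = -1; a double or triple edge where a_ij * a_ji = 2 or 3), the diagram is a chain of 4 nodes with a double edge between the middle two (F_4). One simple-root ordering that puts it in standard form is (alpha_4, alpha_3, alpha_1, alpha_2). So the algebra is type F_4.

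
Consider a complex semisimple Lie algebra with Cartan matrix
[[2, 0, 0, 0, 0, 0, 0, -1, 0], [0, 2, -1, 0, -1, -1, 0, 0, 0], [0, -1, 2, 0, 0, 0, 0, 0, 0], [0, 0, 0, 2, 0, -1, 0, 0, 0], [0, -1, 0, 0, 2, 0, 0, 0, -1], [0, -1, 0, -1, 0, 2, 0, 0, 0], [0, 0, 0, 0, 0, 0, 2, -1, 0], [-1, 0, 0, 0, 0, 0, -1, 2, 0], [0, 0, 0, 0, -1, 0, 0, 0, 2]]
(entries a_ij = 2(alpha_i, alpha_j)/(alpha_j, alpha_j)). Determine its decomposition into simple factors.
A_3 (sl(4)) ⊕ E_6

The diagram associated to this matrix has two connected components: the simple roots {alpha_1, alpha_7, alpha_8} form a chain of 3 nodes with single edges (A_3), and {alpha_2, alpha_3, alpha_4, alpha_5, alpha_6, alpha_9} form a chain of 5 nodes with one extra node attached to the third node from one end (E_6). A semisimple Lie algebra decomposes uniquely as the direct sum of simple ideals, one per connected component of its Dynkin diagram, so g ≅ A_3 ⊕ E_6 (dimension 15 + 78 = 93).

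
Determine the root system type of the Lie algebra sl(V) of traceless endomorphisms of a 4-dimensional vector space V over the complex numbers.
This is sl(4), which has dimension 4^2 - 1 = 15 and rank 4 - 1 = 3 (a Cartan subalgebra is the diagonal traceless matrices). In the classification of classical Lie algebras, the special linear algebra sl(n+1) has type A_n; here n = 3, so the Dynkin diagram is a chain of 3 nodes with single edges (A_3). Hence the type is A_3.

A3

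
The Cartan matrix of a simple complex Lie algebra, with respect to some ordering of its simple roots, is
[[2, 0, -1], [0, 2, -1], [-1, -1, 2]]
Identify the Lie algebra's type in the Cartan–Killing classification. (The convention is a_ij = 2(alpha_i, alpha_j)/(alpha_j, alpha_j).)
The matrix has rank 3 with 2's on the diagonal. Reading the off-diagonal entries as Dynkin edges (a single edge where a_ij = a_ji = -1; a double or triple edge where a_ij * a_ji = 2 or 3), the diagram is a chain of 3 nodes with single edges (A_3). One simple-root ordering that puts it in standard form is (alpha_1, alpha_3, alpha_2). So the algebra is type A_3, i.e. sl(4).

A3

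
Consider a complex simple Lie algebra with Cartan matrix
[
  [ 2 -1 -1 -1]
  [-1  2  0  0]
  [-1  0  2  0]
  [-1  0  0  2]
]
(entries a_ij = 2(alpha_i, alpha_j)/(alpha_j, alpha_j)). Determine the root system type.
D4

The matrix has rank 4 with 2's on the diagonal. Reading the off-diagonal entries as Dynkin edges (a single edge where a_ij = a_ji = -1; a double or triple edge where a_ij * a_ji = 2 or 3), the diagram is a chain of 2 nodes with a fork of two nodes at one end (D_4). One simple-root ordering that puts it in standard form is (alpha_2, alpha_1, alpha_3, alpha_4). So the algebra is type D_4, i.e. so(8).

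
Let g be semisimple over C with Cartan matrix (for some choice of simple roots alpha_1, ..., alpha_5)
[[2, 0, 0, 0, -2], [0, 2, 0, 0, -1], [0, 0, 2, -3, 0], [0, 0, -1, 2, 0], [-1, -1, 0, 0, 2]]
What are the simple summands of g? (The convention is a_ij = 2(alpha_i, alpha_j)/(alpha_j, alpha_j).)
The diagram associated to this matrix has two connected components: the simple roots {alpha_1, alpha_2, alpha_5} form a chain of 3 nodes with a double edge at one end; the terminal node there is the unique long simple root (C_3), and {alpha_3, alpha_4} form two nodes joined by a triple edge (G_2). A semisimple Lie algebra decomposes uniquely as the direct sum of simple ideals, one per connected component of its Dynkin diagram, so g ≅ C_3 ⊕ G_2 (dimension 21 + 14 = 35).

type C_3 ⊕ type G_2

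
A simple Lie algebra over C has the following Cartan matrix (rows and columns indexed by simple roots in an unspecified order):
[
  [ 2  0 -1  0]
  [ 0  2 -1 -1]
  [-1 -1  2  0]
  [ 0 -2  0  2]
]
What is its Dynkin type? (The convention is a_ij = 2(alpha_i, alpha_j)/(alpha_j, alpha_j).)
C_4 (sp(8))

The matrix has rank 4 with 2's on the diagonal. Reading the off-diagonal entries as Dynkin edges (a single edge where a_ij = a_ji = -1; a double or triple edge where a_ij * a_ji = 2 or 3), the diagram is a chain of 4 nodes with a double edge at one end; the terminal node there is the unique long simple root (C_4). One simple-root ordering that puts it in standard form is (alpha_1, alpha_3, alpha_2, alpha_4). So the algebra is type C_4, i.e. sp(8).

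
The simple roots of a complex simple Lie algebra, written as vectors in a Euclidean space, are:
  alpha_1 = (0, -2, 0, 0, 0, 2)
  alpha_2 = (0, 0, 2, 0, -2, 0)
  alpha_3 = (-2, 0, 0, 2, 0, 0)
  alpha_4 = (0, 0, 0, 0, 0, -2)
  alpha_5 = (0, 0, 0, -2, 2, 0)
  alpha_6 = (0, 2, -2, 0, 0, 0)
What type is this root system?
B_6

Compute the Cartan integers a_ij = 2(alpha_i, alpha_j)/(alpha_j, alpha_j); the resulting 6x6 Cartan matrix is
[[2, 0, 0, -2, 0, -1], [0, 2, 0, 0, -1, -1], [0, 0, 2, 0, -1, 0], [-1, 0, 0, 2, 0, 0], [0, -1, -1, 0, 2, 0], [-1, -1, 0, 0, 0, 2]].
The roots have two lengths (squared-length ratio 2:1); the short ones are alpha_{4}. The associated Dynkin diagram is a chain of 6 nodes with a double edge at one end; the terminal node there is the unique short simple root (B_6), so the type is B_6 (the algebra so(13)).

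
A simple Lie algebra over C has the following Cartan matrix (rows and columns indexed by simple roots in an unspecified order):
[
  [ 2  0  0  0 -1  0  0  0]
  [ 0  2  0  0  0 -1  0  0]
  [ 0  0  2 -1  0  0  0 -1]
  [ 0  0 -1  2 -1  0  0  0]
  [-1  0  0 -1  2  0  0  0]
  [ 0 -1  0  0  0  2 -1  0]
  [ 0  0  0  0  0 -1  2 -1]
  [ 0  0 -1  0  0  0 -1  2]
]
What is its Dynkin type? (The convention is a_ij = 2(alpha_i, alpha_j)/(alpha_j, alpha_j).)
The matrix has rank 8 with 2's on the diagonal. Reading the off-diagonal entries as Dynkin edges (a single edge where a_ij = a_ji = -1; a double or triple edge where a_ij * a_ji = 2 or 3), the diagram is a chain of 8 nodes with single edges (A_8). One simple-root ordering that puts it in standard form is (alpha_1, alpha_5, alpha_4, alpha_3, alpha_8, alpha_7, alpha_6, alpha_2). So the algebra is type A_8, i.e. sl(9).

type A_8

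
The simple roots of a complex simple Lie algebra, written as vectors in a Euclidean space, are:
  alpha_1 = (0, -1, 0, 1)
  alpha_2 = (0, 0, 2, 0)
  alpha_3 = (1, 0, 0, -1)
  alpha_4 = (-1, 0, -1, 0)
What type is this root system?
type C_4

Compute the Cartan integers a_ij = 2(alpha_i, alpha_j)/(alpha_j, alpha_j); the resulting 4x4 Cartan matrix is
[[2, 0, -1, 0], [0, 2, 0, -2], [-1, 0, 2, -1], [0, -1, -1, 2]].
The roots have two lengths (squared-length ratio 2:1); the short ones are alpha_{1,3,4}. The associated Dynkin diagram is a chain of 4 nodes with a double edge at one end; the terminal node there is the unique long simple root (C_4), so the type is C_4 (the algebra sp(8)).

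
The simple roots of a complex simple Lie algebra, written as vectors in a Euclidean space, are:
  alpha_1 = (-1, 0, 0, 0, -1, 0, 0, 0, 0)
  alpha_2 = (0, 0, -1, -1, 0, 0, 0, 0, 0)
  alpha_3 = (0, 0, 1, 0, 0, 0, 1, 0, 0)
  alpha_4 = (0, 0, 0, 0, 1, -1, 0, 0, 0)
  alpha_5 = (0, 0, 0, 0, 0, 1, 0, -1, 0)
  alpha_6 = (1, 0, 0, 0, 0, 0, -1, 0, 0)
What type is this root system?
A6

Compute the Cartan integers a_ij = 2(alpha_i, alpha_j)/(alpha_j, alpha_j); the resulting 6x6 Cartan matrix is
[[2, 0, 0, -1, 0, -1], [0, 2, -1, 0, 0, 0], [0, -1, 2, 0, 0, -1], [-1, 0, 0, 2, -1, 0], [0, 0, 0, -1, 2, 0], [-1, 0, -1, 0, 0, 2]].
All simple roots have the same length, so the diagram is simply laced. The associated Dynkin diagram is a chain of 6 nodes with single edges (A_6), so the type is A_6 (the algebra sl(7)).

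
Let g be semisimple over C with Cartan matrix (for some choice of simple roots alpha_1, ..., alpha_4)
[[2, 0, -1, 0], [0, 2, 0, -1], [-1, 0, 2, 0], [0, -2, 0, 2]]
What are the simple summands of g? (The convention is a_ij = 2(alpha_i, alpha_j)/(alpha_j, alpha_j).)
A2 + B2

The diagram associated to this matrix has two connected components: the simple roots {alpha_1, alpha_3} form a chain of 2 nodes with single edges (A_2), and {alpha_2, alpha_4} form a chain of 2 nodes with a double edge at one end; the terminal node there is the unique short simple root (B_2). A semisimple Lie algebra decomposes uniquely as the direct sum of simple ideals, one per connected component of its Dynkin diagram, so g ≅ A_2 ⊕ B_2 (dimension 8 + 10 = 18).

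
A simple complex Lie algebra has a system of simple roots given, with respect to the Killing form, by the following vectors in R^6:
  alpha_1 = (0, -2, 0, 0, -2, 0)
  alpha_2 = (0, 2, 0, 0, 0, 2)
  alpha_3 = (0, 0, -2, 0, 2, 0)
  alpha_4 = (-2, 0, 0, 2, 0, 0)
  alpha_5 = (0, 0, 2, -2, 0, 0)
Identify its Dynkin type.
type A_5

Compute the Cartan integers a_ij = 2(alpha_i, alpha_j)/(alpha_j, alpha_j); the resulting 5x5 Cartan matrix is
[[2, -1, -1, 0, 0], [-1, 2, 0, 0, 0], [-1, 0, 2, 0, -1], [0, 0, 0, 2, -1], [0, 0, -1, -1, 2]].
All simple roots have the same length, so the diagram is simply laced. The associated Dynkin diagram is a chain of 5 nodes with single edges (A_5), so the type is A_5 (the algebra sl(6)).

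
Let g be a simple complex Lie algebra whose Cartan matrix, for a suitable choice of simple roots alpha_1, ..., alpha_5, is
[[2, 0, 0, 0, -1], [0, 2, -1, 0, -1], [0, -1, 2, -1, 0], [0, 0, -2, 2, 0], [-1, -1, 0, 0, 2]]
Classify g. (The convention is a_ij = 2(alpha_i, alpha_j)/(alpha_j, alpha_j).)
The matrix has rank 5 with 2's on the diagonal. Reading the off-diagonal entries as Dynkin edges (a single edge where a_ij = a_ji = -1; a double or triple edge where a_ij * a_ji = 2 or 3), the diagram is a chain of 5 nodes with a double edge at one end; the terminal node there is the unique long simple root (C_5). One simple-root ordering that puts it in standard form is (alpha_1, alpha_5, alpha_2, alpha_3, alpha_4). So the algebra is type C_5, i.e. sp(10).

type C_5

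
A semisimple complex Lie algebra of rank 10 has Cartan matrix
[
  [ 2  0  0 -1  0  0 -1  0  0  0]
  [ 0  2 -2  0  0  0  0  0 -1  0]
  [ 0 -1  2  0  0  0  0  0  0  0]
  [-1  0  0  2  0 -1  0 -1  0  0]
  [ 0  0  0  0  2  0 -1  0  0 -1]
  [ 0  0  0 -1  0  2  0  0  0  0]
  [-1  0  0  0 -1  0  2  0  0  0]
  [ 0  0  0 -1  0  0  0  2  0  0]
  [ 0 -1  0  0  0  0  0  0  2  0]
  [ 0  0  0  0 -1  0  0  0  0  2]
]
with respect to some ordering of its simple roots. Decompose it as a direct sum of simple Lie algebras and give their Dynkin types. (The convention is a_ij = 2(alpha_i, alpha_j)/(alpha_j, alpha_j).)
The diagram associated to this matrix has two connected components: the simple roots {alpha_2, alpha_3, alpha_9} form a chain of 3 nodes with a double edge at one end; the terminal node there is the unique short simple root (B_3), and {alpha_1, alpha_4, alpha_5, alpha_6, alpha_7, alpha_8, alpha_10} form a chain of 5 nodes with a fork of two nodes at one end (D_7). A semisimple Lie algebra decomposes uniquely as the direct sum of simple ideals, one per connected component of its Dynkin diagram, so g ≅ B_3 ⊕ D_7 (dimension 21 + 91 = 112).

B_3 (so(7)) + D_7 (so(14))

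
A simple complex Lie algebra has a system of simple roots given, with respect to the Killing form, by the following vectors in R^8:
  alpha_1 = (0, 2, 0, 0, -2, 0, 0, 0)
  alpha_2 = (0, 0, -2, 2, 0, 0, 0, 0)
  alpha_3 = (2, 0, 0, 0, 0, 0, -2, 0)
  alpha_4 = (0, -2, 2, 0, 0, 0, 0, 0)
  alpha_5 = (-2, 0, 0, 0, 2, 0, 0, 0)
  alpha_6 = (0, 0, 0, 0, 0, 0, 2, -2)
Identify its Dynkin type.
A6

Compute the Cartan integers a_ij = 2(alpha_i, alpha_j)/(alpha_j, alpha_j); the resulting 6x6 Cartan matrix is
[[2, 0, 0, -1, -1, 0], [0, 2, 0, -1, 0, 0], [0, 0, 2, 0, -1, -1], [-1, -1, 0, 2, 0, 0], [-1, 0, -1, 0, 2, 0], [0, 0, -1, 0, 0, 2]].
All simple roots have the same length, so the diagram is simply laced. The associated Dynkin diagram is a chain of 6 nodes with single edges (A_6), so the type is A_6 (the algebra sl(7)).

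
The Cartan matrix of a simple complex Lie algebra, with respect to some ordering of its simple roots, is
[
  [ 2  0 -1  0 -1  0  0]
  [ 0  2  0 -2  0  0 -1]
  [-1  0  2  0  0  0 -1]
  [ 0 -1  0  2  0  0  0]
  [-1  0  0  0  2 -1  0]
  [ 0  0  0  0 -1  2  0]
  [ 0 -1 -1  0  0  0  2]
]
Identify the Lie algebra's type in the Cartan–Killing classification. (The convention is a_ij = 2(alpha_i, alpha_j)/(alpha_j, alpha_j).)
The matrix has rank 7 with 2's on the diagonal. Reading the off-diagonal entries as Dynkin edges (a single edge where a_ij = a_ji = -1; a double or triple edge where a_ij * a_ji = 2 or 3), the diagram is a chain of 7 nodes with a double edge at one end; the terminal node there is the unique short simple root (B_7). One simple-root ordering that puts it in standard form is (alpha_6, alpha_5, alpha_1, alpha_3, alpha_7, alpha_2, alpha_4). So the algebra is type B_7, i.e. so(15).

B7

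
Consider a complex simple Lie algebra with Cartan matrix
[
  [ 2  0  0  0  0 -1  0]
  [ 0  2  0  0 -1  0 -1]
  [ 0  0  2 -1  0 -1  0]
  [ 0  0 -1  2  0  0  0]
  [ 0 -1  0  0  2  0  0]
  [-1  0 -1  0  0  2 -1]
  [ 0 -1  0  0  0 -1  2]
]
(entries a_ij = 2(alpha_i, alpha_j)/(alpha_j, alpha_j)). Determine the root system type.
E_7

The matrix has rank 7 with 2's on the diagonal. Reading the off-diagonal entries as Dynkin edges (a single edge where a_ij = a_ji = -1; a double or triple edge where a_ij * a_ji = 2 or 3), the diagram is a chain of 6 nodes with one extra node attached to the third node from one end (E_7). One simple-root ordering that puts it in standard form is (alpha_4, alpha_1, alpha_3, alpha_6, alpha_7, alpha_2, alpha_5). So the algebra is type E_7.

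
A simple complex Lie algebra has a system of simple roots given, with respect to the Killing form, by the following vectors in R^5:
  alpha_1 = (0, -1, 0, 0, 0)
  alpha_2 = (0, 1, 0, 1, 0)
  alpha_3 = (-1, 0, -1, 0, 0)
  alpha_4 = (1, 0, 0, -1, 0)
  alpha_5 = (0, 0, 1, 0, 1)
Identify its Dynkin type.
Compute the Cartan integers a_ij = 2(alpha_i, alpha_j)/(alpha_j, alpha_j); the resulting 5x5 Cartan matrix is
[[2, -1, 0, 0, 0], [-2, 2, 0, -1, 0], [0, 0, 2, -1, -1], [0, -1, -1, 2, 0], [0, 0, -1, 0, 2]].
The roots have two lengths (squared-length ratio 2:1); the short ones are alpha_{1}. The associated Dynkin diagram is a chain of 5 nodes with a double edge at one end; the terminal node there is the unique short simple root (B_5), so the type is B_5 (the algebra so(11)).

type B_5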